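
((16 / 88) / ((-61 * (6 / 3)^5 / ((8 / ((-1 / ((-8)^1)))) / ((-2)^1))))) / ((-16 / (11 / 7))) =-1 / 3416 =-0.00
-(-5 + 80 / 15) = -1 / 3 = -0.33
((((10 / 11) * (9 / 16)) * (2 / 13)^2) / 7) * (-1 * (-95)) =4275 / 26026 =0.16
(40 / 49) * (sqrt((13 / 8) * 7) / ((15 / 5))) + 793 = 10 * sqrt(182) / 147 + 793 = 793.92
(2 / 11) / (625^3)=2 / 2685546875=0.00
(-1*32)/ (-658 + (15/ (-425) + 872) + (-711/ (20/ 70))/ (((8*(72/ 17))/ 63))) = 348160/ 48014419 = 0.01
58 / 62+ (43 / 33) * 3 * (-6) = -7679 / 341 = -22.52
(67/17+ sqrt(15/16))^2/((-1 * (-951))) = 67 * sqrt(15)/32334+ 76159/4397424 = 0.03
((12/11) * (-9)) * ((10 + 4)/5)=-1512/55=-27.49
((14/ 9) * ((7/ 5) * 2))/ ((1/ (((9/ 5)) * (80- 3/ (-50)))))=392294/ 625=627.67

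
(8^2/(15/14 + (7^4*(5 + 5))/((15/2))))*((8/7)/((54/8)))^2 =131072/228786201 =0.00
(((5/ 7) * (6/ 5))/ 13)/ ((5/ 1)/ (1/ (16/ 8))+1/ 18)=108/ 16471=0.01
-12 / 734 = -0.02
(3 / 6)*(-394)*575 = -113275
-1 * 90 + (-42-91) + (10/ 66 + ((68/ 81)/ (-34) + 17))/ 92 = -4566124/ 20493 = -222.81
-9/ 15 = -3/ 5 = -0.60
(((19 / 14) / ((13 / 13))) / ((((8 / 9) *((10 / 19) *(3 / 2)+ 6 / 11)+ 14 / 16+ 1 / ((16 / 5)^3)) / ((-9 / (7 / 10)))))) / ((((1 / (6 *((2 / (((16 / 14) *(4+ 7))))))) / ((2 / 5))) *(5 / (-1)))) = 39923712 / 62684615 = 0.64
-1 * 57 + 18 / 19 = -1065 / 19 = -56.05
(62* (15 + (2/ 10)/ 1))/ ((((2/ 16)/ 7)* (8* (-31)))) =-1064/ 5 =-212.80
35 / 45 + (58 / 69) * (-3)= -361 / 207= -1.74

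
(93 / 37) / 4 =93 / 148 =0.63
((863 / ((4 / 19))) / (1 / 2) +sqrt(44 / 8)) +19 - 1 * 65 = sqrt(22) / 2 +16305 / 2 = 8154.85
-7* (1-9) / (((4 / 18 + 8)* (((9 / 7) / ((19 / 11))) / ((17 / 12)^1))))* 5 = 79135 / 1221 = 64.81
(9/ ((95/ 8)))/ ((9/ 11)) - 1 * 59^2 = -330607/ 95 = -3480.07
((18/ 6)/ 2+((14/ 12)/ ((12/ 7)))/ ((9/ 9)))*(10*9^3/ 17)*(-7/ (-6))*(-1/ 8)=-148365/ 1088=-136.36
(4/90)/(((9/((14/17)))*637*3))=0.00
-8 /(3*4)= -2 /3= -0.67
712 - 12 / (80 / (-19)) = 14297 / 20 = 714.85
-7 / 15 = -0.47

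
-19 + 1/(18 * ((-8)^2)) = -21887/1152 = -19.00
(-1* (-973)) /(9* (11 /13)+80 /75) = 189735 /1693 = 112.07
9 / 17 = 0.53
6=6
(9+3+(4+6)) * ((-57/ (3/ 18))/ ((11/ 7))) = -4788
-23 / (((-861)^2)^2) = -23 / 549556825041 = -0.00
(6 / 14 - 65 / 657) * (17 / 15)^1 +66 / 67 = 6279734 / 4621995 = 1.36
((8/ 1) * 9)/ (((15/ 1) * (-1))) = -4.80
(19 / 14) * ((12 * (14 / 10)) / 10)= 57 / 25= 2.28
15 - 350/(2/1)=-160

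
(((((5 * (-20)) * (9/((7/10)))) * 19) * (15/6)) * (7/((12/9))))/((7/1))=-320625/7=-45803.57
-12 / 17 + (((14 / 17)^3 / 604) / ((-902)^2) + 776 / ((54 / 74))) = 8659281514128101 / 8148366507402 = 1062.70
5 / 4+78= 317 / 4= 79.25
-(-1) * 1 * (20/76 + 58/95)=83/95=0.87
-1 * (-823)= 823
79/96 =0.82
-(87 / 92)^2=-7569 / 8464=-0.89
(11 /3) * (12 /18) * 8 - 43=-211 /9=-23.44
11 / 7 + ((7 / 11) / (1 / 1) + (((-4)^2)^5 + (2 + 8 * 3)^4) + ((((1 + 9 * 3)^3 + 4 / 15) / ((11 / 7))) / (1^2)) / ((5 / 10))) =1771184942 / 1155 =1533493.46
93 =93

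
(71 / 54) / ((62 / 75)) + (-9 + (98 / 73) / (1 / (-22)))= -3009733 / 81468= -36.94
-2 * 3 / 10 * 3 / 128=-9 / 640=-0.01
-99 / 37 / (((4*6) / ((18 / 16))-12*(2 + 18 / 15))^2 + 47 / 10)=-44550 / 4927919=-0.01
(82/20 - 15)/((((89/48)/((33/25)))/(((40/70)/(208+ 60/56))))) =-0.02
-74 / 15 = -4.93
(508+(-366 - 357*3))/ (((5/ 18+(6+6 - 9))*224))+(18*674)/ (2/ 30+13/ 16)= 19238617269/ 1394288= 13798.17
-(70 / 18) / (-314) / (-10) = -7 / 5652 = -0.00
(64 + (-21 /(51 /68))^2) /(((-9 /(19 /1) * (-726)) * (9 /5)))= 40280 /29403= 1.37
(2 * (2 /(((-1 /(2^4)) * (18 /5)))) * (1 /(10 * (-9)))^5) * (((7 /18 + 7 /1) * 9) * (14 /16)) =931 /5314410000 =0.00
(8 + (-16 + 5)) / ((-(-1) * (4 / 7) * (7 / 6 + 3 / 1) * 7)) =-9 / 50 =-0.18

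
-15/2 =-7.50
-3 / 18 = -1 / 6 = -0.17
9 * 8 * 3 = 216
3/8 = 0.38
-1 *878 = -878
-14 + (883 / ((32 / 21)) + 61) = 20047 / 32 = 626.47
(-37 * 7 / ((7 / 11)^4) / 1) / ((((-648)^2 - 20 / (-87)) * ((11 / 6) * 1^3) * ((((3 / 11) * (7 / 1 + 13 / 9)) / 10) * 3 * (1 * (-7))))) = 706940685 / 1666538162492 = 0.00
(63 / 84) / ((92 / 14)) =21 / 184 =0.11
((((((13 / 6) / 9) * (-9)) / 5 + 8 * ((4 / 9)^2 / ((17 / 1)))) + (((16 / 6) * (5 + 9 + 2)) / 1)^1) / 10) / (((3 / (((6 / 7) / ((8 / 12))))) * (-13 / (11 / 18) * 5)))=-6411163 / 375921000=-0.02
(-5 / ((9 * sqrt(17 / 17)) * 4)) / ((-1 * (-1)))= -5 / 36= -0.14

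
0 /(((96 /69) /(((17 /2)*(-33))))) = 0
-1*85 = -85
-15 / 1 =-15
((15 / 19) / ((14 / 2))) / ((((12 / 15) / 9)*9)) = 75 / 532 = 0.14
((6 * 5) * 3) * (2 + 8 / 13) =3060 / 13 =235.38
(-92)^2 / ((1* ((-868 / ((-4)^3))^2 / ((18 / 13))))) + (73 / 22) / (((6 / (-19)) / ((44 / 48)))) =4767242369 / 88150608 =54.08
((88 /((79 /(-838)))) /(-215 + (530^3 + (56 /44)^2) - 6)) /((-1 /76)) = 678149824 /1423113145945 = 0.00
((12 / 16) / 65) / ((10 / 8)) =3 / 325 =0.01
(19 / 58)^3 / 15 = 6859 / 2926680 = 0.00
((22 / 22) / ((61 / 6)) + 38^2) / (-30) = -8809 / 183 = -48.14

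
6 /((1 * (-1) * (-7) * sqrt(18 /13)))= sqrt(26) /7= 0.73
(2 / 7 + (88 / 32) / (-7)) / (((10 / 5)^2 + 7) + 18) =-3 / 812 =-0.00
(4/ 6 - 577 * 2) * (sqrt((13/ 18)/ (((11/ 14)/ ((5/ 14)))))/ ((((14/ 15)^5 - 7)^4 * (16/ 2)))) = -31959411905765533447265625 * sqrt(1430)/ 22927933029539755785222652844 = -0.05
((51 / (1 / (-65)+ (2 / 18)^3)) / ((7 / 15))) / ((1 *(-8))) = 36249525 / 37184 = 974.87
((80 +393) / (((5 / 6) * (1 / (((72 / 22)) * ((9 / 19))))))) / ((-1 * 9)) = -9288 / 95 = -97.77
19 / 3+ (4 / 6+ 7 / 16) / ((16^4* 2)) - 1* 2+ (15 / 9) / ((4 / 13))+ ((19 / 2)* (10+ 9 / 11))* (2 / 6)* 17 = 40978874951 / 69206016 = 592.13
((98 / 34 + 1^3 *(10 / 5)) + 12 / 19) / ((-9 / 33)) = -19591 / 969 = -20.22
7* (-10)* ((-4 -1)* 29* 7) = 71050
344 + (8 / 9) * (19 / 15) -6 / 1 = 45782 / 135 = 339.13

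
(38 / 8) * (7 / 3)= 133 / 12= 11.08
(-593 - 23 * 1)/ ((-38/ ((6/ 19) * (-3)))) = -5544/ 361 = -15.36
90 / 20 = 9 / 2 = 4.50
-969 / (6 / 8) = -1292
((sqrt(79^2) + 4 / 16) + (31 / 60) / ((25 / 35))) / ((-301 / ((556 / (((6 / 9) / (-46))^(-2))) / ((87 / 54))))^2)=7416790912 / 1599195630366075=0.00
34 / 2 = 17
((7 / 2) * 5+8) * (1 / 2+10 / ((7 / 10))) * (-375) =-3958875 / 28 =-141388.39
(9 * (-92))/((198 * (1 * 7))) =-46/77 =-0.60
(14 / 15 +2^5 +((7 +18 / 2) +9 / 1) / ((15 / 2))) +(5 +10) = 769 / 15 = 51.27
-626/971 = -0.64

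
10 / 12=0.83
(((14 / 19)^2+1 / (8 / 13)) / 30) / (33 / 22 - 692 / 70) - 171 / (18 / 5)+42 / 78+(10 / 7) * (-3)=-7907155775 / 154268296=-51.26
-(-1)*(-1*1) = -1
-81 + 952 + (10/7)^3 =299753/343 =873.92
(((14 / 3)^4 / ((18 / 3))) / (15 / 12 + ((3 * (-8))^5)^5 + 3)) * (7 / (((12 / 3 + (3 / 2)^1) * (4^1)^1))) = -268912 / 342247270225997708606629898583495626367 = -0.00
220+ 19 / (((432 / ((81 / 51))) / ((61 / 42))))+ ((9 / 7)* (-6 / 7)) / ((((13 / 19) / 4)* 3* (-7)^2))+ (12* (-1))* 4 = 8764549357 / 50939616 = 172.06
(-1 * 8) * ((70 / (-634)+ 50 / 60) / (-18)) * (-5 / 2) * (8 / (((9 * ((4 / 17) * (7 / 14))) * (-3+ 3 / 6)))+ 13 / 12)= 479875 / 308124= 1.56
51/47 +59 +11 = 3341/47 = 71.09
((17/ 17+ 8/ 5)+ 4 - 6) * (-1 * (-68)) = 40.80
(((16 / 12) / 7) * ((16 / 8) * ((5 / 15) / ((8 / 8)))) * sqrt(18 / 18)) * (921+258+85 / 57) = 538304 / 3591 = 149.90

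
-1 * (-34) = 34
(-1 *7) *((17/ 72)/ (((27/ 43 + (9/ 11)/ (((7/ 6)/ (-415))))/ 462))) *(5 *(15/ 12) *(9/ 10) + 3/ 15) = 7068915469/ 461544480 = 15.32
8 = 8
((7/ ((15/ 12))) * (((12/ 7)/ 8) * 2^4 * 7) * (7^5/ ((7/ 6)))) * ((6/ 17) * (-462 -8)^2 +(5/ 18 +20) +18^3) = 13794108338528/ 85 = 162283627512.09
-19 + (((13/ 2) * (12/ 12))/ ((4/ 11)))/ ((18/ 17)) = -305/ 144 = -2.12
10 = 10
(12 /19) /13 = 12 /247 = 0.05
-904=-904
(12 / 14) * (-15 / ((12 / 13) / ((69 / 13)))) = -1035 / 14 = -73.93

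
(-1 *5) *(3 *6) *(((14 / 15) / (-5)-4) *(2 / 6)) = 628 / 5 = 125.60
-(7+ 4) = -11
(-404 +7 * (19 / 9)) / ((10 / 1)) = -38.92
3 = 3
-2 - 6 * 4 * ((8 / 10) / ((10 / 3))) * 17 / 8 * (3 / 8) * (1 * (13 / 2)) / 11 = -10367 / 2200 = -4.71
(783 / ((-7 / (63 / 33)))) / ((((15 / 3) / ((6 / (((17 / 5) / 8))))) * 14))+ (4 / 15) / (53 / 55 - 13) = -56010166 / 1299837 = -43.09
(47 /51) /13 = 0.07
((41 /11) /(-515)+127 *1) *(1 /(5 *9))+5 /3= 1144289 /254925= 4.49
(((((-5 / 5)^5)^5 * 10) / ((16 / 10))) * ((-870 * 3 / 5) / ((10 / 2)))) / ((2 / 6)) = 3915 / 2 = 1957.50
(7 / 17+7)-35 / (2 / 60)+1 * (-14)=-17962 / 17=-1056.59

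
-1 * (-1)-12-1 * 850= -861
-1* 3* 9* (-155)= 4185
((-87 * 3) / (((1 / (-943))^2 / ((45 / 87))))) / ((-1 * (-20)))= -24009723 / 4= -6002430.75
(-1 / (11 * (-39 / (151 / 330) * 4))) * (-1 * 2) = -151 / 283140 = -0.00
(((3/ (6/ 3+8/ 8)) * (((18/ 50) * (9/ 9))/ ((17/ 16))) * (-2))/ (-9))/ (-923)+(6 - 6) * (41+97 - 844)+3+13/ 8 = 14513919/ 3138200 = 4.62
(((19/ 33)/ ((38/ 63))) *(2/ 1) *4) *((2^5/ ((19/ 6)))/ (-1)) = -16128/ 209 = -77.17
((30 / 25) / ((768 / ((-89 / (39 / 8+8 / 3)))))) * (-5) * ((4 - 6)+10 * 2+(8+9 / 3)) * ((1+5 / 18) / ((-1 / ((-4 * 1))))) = 59363 / 4344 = 13.67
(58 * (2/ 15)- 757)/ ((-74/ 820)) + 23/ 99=30413585/ 3663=8302.92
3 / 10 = 0.30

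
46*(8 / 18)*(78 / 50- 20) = -377.00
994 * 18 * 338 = 6047496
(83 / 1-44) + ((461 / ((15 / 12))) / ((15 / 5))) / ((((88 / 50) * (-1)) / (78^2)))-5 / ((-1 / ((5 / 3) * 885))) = -4592986 / 11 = -417544.18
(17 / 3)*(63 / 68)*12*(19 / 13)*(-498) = -596106 / 13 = -45854.31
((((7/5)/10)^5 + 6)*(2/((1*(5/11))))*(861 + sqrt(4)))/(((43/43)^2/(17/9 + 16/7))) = 95111.67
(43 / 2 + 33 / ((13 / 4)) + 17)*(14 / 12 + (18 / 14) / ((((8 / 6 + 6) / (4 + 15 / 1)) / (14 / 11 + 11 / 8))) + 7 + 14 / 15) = 27928003 / 32032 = 871.88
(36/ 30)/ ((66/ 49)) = 49/ 55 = 0.89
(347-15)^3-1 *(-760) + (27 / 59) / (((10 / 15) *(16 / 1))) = 69091601745 / 1888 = 36595128.04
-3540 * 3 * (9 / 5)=-19116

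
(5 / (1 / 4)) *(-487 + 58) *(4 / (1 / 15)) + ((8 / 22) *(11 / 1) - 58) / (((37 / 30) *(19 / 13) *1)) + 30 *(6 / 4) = -361893825 / 703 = -514784.96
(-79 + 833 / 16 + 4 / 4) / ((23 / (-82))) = 92.47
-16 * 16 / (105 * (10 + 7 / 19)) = -4864 / 20685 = -0.24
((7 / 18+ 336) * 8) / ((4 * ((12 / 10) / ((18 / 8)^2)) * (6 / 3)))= 90825 / 64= 1419.14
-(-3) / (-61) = -3 / 61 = -0.05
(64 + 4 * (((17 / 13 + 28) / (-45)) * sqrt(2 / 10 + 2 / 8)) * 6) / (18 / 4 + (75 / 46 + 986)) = 1472 / 22819- 35052 * sqrt(5) / 7416175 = 0.05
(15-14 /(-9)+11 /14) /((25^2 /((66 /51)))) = 4807 /133875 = 0.04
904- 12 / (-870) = 131082 / 145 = 904.01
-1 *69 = -69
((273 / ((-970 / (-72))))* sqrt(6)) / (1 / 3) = 29484* sqrt(6) / 485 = 148.91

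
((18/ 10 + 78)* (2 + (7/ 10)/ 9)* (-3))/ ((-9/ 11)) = 273581/ 450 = 607.96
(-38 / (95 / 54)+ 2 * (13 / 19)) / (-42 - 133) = 1922 / 16625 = 0.12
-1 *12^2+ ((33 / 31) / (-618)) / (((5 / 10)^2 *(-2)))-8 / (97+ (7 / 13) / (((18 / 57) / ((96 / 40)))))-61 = -4302734694 / 20981203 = -205.08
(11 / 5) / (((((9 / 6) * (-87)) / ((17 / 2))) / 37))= -6919 / 1305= -5.30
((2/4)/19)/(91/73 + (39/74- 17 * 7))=-0.00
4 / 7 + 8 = 60 / 7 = 8.57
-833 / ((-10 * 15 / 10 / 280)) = 46648 / 3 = 15549.33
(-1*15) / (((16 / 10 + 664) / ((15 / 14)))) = -1125 / 46592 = -0.02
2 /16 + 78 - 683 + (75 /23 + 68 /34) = -110329 /184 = -599.61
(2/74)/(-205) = -1/7585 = -0.00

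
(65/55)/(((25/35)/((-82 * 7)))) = -949.71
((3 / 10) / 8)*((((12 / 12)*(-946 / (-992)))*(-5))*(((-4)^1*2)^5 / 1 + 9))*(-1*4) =-46485021 / 1984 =-23429.95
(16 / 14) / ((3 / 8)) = 3.05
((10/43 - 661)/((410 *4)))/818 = -693/1406960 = -0.00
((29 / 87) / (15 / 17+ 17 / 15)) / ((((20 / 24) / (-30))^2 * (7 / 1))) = 55080 / 1799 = 30.62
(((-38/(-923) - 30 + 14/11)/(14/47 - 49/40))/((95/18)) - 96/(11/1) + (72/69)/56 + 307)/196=392026347227/252625991618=1.55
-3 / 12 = -1 / 4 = -0.25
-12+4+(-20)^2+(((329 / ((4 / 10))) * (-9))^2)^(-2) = 18833008998933045016 / 48043390303400625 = 392.00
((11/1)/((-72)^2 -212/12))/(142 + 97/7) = 21/1537219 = 0.00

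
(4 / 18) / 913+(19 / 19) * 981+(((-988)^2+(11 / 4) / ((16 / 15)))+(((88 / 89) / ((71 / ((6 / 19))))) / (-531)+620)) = 977747.58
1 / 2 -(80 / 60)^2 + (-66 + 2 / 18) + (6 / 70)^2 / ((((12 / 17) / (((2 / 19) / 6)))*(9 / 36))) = -9379723 / 139650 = -67.17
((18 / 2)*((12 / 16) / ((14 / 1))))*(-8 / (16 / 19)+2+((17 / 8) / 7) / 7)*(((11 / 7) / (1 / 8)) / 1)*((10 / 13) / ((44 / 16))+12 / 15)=-15231753 / 312130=-48.80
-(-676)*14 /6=4732 /3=1577.33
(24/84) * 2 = 4/7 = 0.57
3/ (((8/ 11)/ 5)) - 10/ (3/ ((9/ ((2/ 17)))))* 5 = -10035/ 8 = -1254.38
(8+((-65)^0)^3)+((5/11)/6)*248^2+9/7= 4669.68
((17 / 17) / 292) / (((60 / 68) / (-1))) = -17 / 4380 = -0.00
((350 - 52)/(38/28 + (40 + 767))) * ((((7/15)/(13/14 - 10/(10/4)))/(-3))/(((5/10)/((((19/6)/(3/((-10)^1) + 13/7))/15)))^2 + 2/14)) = 28929015136/21295510287255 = 0.00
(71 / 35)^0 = 1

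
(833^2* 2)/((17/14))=1142876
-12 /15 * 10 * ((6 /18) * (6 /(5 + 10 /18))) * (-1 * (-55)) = -792 /5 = -158.40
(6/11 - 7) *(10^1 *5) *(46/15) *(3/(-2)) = 1484.55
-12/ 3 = -4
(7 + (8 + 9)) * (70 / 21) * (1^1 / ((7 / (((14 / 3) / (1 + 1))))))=26.67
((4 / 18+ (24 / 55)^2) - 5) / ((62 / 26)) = -1623583 / 843975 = -1.92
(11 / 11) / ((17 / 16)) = 16 / 17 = 0.94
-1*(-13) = 13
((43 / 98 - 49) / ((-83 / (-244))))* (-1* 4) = 2322392 / 4067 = 571.03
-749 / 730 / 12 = -0.09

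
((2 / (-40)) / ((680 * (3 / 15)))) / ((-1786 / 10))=1 / 485792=0.00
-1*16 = -16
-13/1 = -13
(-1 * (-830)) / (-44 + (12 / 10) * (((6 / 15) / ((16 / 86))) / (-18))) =-249000 / 13243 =-18.80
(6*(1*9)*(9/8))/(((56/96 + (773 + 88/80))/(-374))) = -1363230/46481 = -29.33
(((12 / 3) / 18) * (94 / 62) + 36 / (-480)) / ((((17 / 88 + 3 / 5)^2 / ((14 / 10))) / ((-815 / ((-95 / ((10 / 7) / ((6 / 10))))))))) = 11.91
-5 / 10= -1 / 2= -0.50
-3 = -3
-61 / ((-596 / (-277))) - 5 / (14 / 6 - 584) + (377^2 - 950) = 141150.66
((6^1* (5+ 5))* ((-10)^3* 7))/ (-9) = 140000/ 3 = 46666.67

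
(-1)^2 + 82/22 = 52/11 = 4.73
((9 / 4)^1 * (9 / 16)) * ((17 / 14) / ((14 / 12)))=4131 / 3136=1.32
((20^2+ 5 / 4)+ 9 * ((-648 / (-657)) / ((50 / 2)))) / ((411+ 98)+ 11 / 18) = 0.79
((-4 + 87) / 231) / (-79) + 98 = 1788319 / 18249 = 98.00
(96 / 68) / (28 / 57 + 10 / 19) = 1.39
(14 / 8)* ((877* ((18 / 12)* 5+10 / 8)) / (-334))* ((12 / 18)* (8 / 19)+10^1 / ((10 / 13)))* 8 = -162652805 / 38076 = -4271.79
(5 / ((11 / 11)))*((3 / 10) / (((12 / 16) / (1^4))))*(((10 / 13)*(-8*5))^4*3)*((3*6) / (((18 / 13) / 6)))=921600000000 / 2197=419481110.61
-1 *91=-91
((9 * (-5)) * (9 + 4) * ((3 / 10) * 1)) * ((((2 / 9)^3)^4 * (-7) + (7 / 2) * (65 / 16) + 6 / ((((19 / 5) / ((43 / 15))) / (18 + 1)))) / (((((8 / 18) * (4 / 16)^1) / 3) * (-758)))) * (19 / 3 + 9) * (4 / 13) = 20832285019272449 / 7047953535888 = 2955.79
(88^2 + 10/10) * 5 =38725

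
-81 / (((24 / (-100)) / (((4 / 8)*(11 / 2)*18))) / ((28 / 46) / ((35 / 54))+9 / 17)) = 24533.83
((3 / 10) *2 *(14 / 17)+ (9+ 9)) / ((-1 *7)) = -2.64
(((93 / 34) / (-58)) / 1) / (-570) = 31 / 374680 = 0.00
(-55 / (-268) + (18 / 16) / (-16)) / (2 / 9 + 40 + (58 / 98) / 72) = 170079 / 50717392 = 0.00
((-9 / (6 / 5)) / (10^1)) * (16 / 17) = -12 / 17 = -0.71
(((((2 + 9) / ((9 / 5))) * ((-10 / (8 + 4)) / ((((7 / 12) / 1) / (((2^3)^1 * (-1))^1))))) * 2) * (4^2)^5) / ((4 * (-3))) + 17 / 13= -29989270387 / 2457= -12205645.25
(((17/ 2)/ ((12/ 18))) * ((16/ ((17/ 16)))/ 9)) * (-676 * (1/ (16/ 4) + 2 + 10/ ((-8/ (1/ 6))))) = -264992/ 9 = -29443.56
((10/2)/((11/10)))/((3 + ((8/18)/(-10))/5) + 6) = 0.51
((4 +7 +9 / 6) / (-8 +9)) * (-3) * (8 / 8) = -75 / 2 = -37.50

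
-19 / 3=-6.33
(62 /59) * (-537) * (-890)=29631660 /59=502231.53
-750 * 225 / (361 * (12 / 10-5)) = 843750 / 6859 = 123.01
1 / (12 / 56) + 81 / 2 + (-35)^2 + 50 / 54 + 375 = 88889 / 54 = 1646.09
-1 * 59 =-59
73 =73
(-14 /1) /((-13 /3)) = 42 /13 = 3.23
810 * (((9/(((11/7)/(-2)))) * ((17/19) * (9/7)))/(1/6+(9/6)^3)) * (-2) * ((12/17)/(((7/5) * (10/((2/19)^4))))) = 120932352/3241213591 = 0.04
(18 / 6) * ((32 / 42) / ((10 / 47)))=376 / 35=10.74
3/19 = 0.16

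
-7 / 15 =-0.47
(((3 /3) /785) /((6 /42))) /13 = 7 /10205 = 0.00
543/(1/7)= 3801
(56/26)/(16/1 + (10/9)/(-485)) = 12222/90779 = 0.13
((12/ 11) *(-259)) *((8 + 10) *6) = -335664/ 11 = -30514.91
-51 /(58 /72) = -1836 /29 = -63.31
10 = 10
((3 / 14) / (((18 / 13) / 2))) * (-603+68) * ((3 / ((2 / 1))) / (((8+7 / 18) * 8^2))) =-62595 / 135296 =-0.46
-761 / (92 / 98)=-37289 / 46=-810.63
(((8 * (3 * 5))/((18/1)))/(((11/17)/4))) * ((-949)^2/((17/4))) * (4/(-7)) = -1152769280/231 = -4990343.20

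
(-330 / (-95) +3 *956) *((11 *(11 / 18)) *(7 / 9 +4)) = 15770293 / 171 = 92223.94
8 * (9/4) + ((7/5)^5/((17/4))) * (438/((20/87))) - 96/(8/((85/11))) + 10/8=27320926223/11687500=2337.62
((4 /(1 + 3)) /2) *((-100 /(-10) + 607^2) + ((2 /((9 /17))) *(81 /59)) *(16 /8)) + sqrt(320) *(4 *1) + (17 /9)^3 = 32 *sqrt(5) + 15848815931 /86022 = 184312.98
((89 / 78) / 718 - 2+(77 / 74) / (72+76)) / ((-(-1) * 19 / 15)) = -1526780725 / 971146696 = -1.57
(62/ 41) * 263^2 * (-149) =-638983222/ 41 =-15584956.63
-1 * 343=-343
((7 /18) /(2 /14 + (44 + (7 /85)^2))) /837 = 354025 /33640389288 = 0.00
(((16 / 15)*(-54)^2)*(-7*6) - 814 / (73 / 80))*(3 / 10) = -72012048 / 1825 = -39458.66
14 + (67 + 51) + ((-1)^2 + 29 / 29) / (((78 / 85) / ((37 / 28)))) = 147289 / 1092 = 134.88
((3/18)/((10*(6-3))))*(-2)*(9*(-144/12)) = 6/5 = 1.20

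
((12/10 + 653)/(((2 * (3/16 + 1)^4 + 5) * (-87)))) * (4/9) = -428736512/1151640315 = -0.37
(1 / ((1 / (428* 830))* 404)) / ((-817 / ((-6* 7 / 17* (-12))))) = -44760240 / 1402789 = -31.91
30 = 30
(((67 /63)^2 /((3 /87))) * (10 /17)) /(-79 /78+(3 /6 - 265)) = -0.07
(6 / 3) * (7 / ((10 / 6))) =42 / 5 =8.40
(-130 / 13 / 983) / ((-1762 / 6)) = 30 / 866023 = 0.00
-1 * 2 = -2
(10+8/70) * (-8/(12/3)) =-708/35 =-20.23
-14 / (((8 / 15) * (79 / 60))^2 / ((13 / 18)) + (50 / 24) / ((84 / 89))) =-114660000 / 23670061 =-4.84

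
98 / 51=1.92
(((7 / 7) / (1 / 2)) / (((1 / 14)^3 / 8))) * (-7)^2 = 2151296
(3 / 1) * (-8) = -24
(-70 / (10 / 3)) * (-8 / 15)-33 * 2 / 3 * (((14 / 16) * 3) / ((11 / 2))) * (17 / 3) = -48.30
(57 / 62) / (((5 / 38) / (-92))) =-99636 / 155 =-642.81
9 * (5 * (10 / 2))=225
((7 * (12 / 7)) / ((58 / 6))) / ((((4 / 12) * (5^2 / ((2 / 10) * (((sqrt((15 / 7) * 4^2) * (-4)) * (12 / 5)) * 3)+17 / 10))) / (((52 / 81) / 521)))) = 1768 / 5665875 - 39936 * sqrt(105) / 66101875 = -0.01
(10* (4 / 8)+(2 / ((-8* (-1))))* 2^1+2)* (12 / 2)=45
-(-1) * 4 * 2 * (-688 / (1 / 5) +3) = -27496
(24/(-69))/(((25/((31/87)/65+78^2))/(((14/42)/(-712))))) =34405051/868183875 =0.04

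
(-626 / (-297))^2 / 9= 391876 / 793881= 0.49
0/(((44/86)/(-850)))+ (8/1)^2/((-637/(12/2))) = -384/637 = -0.60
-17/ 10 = -1.70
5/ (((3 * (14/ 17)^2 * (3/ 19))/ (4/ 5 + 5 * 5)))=236113/ 588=401.55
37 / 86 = 0.43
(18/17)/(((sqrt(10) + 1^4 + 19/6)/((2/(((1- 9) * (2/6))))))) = -405/901 + 486 * sqrt(10)/4505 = -0.11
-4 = -4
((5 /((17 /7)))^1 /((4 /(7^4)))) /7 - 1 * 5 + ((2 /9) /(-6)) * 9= 171.21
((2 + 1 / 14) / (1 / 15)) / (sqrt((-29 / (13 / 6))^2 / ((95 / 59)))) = 65 *sqrt(5605) / 1652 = 2.95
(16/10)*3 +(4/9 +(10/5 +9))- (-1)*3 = 866/45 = 19.24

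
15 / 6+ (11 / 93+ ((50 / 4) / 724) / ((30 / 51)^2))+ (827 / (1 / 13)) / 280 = 774189347 / 18852960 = 41.06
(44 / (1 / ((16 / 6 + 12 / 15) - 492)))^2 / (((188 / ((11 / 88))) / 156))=168938891264 / 3525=47925926.60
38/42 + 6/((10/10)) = 145/21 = 6.90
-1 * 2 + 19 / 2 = 15 / 2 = 7.50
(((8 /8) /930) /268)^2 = 1 /62120577600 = 0.00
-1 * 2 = -2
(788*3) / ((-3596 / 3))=-1773 / 899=-1.97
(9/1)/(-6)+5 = 7/2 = 3.50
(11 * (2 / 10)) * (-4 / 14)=-22 / 35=-0.63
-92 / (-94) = 46 / 47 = 0.98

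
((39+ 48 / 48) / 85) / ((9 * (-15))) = -8 / 2295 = -0.00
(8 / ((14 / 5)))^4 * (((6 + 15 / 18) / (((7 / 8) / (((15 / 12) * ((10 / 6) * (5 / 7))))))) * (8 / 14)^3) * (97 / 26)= 2545280000000 / 4721372019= 539.10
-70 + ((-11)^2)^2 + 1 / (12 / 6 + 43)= 655696 / 45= 14571.02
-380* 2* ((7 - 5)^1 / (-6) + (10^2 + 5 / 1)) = -238640 / 3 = -79546.67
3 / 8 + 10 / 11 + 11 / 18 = 1501 / 792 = 1.90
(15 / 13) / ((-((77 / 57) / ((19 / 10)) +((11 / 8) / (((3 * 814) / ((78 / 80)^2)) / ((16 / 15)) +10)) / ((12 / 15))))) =-745450560 / 459798053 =-1.62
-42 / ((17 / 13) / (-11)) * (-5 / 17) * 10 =-300300 / 289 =-1039.10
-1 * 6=-6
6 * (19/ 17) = 114/ 17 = 6.71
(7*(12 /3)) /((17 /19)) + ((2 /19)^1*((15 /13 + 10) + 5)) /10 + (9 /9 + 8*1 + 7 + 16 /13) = 204470 /4199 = 48.69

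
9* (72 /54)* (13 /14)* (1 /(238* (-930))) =-0.00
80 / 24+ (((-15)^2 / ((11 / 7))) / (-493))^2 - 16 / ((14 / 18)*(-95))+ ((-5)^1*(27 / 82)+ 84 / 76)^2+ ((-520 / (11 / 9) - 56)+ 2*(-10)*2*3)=-4478796732240457507 / 7495548430981380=-597.53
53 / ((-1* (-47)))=53 / 47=1.13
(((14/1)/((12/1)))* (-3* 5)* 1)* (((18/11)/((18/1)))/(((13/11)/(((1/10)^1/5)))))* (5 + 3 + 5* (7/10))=-161/520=-0.31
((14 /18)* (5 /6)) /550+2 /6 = 0.33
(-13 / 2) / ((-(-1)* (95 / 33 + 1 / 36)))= -2574 / 1151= -2.24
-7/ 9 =-0.78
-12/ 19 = -0.63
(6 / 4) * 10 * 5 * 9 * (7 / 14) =337.50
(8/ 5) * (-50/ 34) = -40/ 17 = -2.35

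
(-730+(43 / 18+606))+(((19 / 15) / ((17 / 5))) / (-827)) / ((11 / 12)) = -338528029 / 2783682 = -121.61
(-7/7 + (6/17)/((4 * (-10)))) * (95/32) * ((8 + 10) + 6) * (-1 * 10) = 97755/136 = 718.79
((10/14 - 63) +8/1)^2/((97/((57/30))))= 274360/4753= 57.72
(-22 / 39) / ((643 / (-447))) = 3278 / 8359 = 0.39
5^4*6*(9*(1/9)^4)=1250/243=5.14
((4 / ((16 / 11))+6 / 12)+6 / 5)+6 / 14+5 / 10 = 753 / 140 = 5.38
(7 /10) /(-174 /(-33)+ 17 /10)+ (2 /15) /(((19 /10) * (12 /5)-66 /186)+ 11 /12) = 0.13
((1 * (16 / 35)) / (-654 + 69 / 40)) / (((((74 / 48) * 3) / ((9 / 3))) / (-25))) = 25600 / 2252523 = 0.01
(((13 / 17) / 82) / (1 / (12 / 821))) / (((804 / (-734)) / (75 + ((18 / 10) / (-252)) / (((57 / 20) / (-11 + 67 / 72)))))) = -10283055575 / 1101428043912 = -0.01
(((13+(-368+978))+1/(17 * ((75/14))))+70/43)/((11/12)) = 12453028/18275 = 681.42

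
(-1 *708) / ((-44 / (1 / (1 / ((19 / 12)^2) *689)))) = 21299 / 363792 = 0.06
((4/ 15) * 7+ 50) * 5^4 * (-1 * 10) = -972500/ 3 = -324166.67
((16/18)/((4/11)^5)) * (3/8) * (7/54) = 1127357/165888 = 6.80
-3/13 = -0.23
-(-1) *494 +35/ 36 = 17819/ 36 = 494.97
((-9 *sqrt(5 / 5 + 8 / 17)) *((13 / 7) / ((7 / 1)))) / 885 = -39 *sqrt(17) / 49147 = -0.00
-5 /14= -0.36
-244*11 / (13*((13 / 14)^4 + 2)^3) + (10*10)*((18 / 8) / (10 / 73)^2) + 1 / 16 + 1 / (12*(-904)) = 659288146670714939195299 / 55030958172769546656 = 11980.31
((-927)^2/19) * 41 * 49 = 1726391961/19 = 90862734.79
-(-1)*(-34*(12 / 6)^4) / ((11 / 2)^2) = -2176 / 121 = -17.98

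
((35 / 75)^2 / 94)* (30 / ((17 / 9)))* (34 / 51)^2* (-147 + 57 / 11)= -20384 / 8789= -2.32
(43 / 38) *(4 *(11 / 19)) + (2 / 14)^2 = 46715 / 17689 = 2.64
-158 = -158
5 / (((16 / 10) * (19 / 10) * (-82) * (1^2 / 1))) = -125 / 6232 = -0.02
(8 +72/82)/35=52/205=0.25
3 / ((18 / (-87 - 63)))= -25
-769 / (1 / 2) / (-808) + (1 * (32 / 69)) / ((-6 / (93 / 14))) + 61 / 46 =529997 / 195132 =2.72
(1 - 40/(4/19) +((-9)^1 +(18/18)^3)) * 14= -2758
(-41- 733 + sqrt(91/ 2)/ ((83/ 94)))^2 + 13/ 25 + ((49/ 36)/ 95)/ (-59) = 4164174400232287/ 6950312100- 72756*sqrt(182)/ 83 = 587309.19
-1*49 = -49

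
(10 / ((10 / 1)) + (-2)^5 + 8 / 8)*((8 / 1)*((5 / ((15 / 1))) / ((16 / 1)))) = -5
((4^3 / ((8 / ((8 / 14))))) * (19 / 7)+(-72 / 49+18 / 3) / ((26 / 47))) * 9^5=1216298.16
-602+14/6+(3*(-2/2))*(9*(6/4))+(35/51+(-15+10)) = -644.48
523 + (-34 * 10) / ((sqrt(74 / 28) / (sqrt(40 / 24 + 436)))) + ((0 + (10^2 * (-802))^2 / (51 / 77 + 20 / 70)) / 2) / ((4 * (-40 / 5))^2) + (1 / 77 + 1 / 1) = 595962460889 / 179872 -340 * sqrt(2040402) / 111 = 3308883.30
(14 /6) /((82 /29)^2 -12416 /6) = -5887 /5200756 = -0.00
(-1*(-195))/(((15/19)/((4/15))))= 65.87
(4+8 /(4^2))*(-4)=-18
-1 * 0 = 0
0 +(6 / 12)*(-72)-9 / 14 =-513 / 14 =-36.64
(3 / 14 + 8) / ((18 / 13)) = 1495 / 252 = 5.93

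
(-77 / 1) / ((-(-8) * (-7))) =11 / 8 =1.38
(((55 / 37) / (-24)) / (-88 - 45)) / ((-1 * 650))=-0.00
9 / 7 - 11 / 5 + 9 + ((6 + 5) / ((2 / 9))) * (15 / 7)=7991 / 70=114.16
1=1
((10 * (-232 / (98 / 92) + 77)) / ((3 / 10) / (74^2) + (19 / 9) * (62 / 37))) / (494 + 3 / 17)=-578017537200 / 717696447083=-0.81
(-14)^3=-2744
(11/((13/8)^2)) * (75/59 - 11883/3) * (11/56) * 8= -1809184256/69797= -25920.66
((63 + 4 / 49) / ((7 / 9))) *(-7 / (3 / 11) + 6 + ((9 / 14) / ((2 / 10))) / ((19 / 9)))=-134263767 / 91238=-1471.58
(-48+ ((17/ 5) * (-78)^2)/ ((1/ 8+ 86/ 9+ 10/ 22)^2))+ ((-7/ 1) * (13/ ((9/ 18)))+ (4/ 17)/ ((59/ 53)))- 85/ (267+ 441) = -110629625635033/ 3877561631220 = -28.53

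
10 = 10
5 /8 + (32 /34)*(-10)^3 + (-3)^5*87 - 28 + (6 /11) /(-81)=-893049275 /40392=-22109.56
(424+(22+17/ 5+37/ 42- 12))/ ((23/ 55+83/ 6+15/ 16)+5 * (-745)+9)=-0.12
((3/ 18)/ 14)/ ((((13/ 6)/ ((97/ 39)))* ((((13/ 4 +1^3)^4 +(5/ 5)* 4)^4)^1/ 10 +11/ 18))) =1249835483136/ 108795006846023646143723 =0.00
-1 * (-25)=25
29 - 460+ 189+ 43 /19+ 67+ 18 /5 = -16068 /95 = -169.14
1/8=0.12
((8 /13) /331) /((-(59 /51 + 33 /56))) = -22848 /21459061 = -0.00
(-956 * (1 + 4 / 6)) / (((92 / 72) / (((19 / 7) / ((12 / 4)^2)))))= -181640 / 483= -376.07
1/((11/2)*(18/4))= 4/99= 0.04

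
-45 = -45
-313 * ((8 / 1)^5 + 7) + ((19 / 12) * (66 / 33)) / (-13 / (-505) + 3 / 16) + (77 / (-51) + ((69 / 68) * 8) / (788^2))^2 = -4431561911270941154062133 / 431986831602340032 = -10258557.87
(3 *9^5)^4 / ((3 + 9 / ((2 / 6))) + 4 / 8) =1969541804367222465762 / 61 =32287570563397089602.66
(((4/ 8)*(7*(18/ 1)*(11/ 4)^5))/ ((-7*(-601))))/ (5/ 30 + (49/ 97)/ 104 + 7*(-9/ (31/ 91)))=-169982405307/ 13334898840448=-0.01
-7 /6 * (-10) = 35 /3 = 11.67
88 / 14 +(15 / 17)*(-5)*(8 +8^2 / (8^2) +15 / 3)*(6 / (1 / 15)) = -5552.54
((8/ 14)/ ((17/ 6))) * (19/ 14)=228/ 833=0.27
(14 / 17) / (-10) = -7 / 85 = -0.08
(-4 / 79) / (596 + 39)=-4 / 50165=-0.00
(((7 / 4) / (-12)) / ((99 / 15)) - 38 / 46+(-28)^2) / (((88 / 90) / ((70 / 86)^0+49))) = 3566473375 / 89056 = 40047.54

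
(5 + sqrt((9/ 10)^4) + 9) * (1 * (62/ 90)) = 45911/ 4500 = 10.20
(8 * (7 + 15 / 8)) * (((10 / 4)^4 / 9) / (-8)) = -44375 / 1152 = -38.52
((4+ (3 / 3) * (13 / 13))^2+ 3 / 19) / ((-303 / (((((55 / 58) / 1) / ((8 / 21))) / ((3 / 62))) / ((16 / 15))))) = -14262325 / 3561664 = -4.00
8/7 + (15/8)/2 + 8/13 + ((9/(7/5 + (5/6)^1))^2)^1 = 123761725/6535984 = 18.94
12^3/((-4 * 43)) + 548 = 23132/43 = 537.95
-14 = -14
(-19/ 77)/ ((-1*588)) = 19/ 45276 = 0.00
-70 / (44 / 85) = -2975 / 22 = -135.23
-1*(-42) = 42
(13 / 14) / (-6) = -13 / 84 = -0.15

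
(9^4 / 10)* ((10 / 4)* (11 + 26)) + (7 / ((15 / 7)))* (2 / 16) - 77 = 7273519 / 120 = 60612.66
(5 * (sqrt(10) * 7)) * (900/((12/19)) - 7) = 49630 * sqrt(10) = 156943.84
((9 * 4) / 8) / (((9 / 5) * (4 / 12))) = 15 / 2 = 7.50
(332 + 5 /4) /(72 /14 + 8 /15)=139965 /2384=58.71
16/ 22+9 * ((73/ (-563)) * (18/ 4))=-56035/ 12386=-4.52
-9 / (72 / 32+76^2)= -36 / 23113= -0.00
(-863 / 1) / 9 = -863 / 9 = -95.89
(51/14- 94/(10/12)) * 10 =-1091.57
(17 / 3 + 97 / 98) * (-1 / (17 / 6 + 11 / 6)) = -1957 / 1372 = -1.43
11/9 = 1.22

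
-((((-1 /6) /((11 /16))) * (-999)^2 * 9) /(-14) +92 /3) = -35935120 /231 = -155563.29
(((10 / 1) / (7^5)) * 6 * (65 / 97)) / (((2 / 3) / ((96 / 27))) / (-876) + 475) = 6073600 / 1205971175507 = 0.00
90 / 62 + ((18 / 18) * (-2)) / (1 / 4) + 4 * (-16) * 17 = -1094.55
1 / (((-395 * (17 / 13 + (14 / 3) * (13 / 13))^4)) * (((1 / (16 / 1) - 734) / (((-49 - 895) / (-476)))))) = 8735553216 / 1626847341702356515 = 0.00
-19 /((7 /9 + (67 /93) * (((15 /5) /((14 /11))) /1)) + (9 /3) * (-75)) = 74214 /869179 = 0.09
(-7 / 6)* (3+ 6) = -21 / 2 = -10.50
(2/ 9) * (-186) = -124/ 3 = -41.33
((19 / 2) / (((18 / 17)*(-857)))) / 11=-323 / 339372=-0.00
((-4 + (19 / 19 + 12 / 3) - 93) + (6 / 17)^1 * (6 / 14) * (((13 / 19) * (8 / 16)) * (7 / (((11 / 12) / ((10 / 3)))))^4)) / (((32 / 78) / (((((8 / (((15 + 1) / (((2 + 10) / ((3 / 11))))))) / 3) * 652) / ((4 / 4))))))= 108387155182618 / 429913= 252114160.73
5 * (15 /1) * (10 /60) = 25 /2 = 12.50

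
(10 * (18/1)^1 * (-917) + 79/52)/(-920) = 8583041/47840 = 179.41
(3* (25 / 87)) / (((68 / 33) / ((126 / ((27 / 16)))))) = 15400 / 493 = 31.24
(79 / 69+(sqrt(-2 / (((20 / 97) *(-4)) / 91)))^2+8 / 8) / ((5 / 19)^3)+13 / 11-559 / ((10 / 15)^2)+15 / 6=41640663617 / 3795000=10972.51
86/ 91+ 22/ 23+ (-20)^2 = 841180/ 2093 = 401.90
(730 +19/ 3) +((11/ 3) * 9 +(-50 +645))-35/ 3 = 4058/ 3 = 1352.67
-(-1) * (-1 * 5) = -5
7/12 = 0.58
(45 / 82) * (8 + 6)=7.68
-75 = -75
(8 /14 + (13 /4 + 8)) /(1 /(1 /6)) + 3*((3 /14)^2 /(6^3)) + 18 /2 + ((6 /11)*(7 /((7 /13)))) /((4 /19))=2310509 /51744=44.65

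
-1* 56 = -56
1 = 1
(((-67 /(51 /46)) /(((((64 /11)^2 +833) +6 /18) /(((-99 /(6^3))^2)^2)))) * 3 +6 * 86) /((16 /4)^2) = 152687239323955 /4734572691456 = 32.25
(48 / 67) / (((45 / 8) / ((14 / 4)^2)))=1568 / 1005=1.56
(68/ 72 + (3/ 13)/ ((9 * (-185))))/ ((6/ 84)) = 286153/ 21645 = 13.22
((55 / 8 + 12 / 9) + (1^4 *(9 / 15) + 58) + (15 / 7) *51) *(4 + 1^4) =147919 / 168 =880.47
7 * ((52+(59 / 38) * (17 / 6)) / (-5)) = -90013 / 1140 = -78.96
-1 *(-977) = 977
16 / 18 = 8 / 9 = 0.89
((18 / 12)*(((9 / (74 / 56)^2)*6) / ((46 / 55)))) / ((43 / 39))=68108040 / 1353941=50.30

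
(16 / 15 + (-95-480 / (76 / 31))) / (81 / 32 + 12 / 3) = -2642272 / 59565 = -44.36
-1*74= -74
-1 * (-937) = 937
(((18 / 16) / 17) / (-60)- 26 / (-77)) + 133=27926009 / 209440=133.34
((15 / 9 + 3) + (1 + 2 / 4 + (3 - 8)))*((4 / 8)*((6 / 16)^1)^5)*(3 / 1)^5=1.05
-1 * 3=-3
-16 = -16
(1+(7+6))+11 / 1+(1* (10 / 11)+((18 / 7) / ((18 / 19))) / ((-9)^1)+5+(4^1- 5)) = 20518 / 693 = 29.61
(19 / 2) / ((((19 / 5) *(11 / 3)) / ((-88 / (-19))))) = 3.16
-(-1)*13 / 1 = 13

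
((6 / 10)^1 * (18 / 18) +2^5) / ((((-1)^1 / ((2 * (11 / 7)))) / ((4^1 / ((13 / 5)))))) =-14344 / 91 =-157.63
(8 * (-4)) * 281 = -8992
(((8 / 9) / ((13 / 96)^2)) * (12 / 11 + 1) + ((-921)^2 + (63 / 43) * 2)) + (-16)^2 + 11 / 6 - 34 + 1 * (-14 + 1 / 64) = 13023542713955 / 15347904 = 848555.13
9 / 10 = 0.90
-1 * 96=-96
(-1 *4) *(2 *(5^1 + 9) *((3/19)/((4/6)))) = -504/19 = -26.53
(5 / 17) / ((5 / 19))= 19 / 17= 1.12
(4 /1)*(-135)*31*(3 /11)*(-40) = 2008800 /11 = 182618.18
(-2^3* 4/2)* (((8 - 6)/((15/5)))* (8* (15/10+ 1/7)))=-2944/21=-140.19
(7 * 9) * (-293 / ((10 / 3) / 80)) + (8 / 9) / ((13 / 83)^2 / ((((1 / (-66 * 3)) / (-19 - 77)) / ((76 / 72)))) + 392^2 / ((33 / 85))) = -14967100149110749 / 33784558908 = -443016.00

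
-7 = -7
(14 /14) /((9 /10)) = 10 /9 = 1.11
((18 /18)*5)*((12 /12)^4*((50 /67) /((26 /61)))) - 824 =-710079 /871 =-815.25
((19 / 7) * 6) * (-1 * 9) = -1026 / 7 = -146.57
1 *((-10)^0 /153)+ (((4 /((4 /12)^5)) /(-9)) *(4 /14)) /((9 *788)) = 461 /210987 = 0.00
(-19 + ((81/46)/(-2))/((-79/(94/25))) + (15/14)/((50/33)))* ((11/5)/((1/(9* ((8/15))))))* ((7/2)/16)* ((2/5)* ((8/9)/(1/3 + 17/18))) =-1532083542/130596875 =-11.73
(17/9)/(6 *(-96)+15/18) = -2/609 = -0.00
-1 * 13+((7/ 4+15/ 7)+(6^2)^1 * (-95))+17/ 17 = -95987/ 28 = -3428.11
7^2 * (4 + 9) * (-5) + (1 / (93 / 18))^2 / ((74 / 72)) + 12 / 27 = -1019087513 / 320013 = -3184.52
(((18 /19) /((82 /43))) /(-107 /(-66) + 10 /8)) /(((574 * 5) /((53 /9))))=150414 /423670835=0.00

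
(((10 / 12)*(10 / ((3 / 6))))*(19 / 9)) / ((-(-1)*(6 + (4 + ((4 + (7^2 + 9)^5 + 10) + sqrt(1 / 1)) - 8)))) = 190 / 3544326639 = 0.00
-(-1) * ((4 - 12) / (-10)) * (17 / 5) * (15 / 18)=34 / 15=2.27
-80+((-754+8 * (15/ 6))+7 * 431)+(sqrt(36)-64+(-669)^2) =449706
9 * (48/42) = 72/7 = 10.29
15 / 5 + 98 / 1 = 101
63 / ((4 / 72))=1134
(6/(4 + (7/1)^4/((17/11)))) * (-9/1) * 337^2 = -104256342/26479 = -3937.32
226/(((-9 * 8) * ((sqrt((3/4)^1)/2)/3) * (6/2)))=-113 * sqrt(3)/27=-7.25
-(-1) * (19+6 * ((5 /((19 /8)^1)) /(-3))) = 281 /19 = 14.79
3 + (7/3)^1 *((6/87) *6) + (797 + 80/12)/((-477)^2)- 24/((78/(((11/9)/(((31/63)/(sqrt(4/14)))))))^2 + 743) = 278722758371048/70325441696709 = 3.96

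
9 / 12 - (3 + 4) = -25 / 4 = -6.25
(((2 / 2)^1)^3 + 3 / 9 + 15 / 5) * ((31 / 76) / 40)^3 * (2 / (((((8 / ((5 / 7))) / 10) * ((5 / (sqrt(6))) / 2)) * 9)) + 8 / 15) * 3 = 387283 * sqrt(6) / 353990246400 + 387283 / 52677120000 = 0.00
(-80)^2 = 6400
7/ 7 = 1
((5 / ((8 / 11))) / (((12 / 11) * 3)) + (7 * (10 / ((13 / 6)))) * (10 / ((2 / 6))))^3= 48096103169604379625 / 52481654784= 916436483.71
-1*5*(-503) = 2515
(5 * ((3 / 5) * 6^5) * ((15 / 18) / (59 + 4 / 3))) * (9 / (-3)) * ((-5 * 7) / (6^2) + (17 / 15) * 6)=-5633.30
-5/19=-0.26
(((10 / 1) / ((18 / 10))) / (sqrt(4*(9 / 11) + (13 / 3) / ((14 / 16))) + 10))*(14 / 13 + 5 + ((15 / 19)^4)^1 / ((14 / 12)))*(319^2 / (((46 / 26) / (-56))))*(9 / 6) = -2978164011570055 / 158861299 + 38677454695715*sqrt(4389) / 476583897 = -13370424.27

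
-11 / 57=-0.19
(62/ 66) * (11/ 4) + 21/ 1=283/ 12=23.58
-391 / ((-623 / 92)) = 57.74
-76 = -76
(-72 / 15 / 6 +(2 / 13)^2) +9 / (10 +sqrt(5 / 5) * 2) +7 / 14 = 1601 / 3380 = 0.47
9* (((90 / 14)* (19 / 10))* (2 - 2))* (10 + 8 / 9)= 0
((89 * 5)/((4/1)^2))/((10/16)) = 89/2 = 44.50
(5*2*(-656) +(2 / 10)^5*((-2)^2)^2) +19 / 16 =-327940369 / 50000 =-6558.81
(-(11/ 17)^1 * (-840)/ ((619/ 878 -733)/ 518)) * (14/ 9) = -3922229696/ 6558141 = -598.07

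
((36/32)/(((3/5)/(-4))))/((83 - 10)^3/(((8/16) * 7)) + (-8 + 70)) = -105/1556936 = -0.00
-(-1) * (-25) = -25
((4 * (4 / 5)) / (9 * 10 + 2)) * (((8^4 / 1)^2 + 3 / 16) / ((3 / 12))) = 268435459 / 115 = 2334221.38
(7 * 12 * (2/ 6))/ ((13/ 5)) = 140/ 13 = 10.77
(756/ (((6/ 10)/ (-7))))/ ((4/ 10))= -22050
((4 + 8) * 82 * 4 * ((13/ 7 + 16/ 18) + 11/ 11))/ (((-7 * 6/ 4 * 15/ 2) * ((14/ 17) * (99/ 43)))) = -452681984/ 4584195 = -98.75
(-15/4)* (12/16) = -45/16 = -2.81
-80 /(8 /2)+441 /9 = 29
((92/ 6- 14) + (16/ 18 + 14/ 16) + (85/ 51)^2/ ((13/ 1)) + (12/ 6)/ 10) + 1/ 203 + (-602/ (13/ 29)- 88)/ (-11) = 133.60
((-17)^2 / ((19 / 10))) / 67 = 2890 / 1273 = 2.27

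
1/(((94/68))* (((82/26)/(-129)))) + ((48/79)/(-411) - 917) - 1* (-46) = -18782643837/20855921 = -900.59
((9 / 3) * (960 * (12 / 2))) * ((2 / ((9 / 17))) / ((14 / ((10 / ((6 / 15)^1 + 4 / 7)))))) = 48000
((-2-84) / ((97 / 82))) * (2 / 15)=-14104 / 1455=-9.69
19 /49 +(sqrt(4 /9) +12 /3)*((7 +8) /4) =1753 /98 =17.89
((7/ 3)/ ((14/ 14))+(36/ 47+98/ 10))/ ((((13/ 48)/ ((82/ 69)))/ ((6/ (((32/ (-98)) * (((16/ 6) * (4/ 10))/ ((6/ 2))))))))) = -82214307/ 28106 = -2925.15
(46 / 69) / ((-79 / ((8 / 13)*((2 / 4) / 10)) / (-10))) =8 / 3081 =0.00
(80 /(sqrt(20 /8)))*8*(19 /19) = 128*sqrt(10) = 404.77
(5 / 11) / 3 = 0.15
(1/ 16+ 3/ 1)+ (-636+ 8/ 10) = -50571/ 80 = -632.14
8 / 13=0.62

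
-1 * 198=-198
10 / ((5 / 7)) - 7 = 7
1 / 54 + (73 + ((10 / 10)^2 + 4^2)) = 90.02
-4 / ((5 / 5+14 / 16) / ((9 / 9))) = -32 / 15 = -2.13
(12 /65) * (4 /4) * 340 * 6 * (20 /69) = 32640 /299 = 109.16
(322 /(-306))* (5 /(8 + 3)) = -805 /1683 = -0.48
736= 736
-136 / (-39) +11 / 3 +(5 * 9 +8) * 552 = 380421 / 13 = 29263.15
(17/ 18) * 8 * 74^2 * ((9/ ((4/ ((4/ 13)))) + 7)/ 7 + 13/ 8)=30766906/ 273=112699.29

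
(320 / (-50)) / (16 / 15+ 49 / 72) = -3.66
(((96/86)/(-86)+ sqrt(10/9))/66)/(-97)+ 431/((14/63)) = 7652813165/3945766 - sqrt(10)/19206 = 1939.50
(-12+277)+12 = 277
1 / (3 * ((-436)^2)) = 1 / 570288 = 0.00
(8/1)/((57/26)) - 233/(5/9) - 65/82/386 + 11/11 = -3741411533/9020820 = -414.75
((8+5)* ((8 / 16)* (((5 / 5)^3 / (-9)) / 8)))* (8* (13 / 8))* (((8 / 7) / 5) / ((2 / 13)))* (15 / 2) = -2197 / 168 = -13.08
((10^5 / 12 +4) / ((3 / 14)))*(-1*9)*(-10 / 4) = 875420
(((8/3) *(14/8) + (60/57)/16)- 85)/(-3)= 18301/684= 26.76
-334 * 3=-1002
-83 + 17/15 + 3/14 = -17147/210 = -81.65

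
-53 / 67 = -0.79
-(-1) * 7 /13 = 7 /13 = 0.54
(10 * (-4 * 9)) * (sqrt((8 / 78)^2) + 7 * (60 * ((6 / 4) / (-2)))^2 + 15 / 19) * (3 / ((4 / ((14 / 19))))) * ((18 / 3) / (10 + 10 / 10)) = -79412780160 / 51623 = -1538321.68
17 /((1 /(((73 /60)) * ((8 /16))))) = 1241 /120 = 10.34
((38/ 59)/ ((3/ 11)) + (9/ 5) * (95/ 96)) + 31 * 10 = 1779305/ 5664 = 314.14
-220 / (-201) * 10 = 2200 / 201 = 10.95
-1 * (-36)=36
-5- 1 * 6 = -11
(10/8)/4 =5/16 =0.31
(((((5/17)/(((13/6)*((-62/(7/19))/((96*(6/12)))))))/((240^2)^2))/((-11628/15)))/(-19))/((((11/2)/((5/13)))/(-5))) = 7/25266985842548736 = 0.00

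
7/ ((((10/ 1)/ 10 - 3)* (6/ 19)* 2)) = -5.54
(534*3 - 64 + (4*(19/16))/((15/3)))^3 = 29158388419139/8000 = 3644798552.39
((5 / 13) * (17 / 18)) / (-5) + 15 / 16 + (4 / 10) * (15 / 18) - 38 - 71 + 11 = -96.80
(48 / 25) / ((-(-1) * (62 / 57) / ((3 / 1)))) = 4104 / 775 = 5.30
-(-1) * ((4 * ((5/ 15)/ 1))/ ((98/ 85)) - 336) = -49222/ 147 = -334.84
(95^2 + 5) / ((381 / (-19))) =-57190 / 127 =-450.31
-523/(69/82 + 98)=-42886/8105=-5.29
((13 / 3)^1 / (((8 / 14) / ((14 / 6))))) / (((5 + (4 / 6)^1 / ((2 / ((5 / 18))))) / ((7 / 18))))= 4459 / 3300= 1.35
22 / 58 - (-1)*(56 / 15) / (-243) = 0.36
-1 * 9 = -9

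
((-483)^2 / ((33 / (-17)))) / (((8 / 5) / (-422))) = 1394679405 / 44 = 31697259.20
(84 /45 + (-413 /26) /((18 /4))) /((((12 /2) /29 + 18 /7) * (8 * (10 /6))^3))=-197519 /782080000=-0.00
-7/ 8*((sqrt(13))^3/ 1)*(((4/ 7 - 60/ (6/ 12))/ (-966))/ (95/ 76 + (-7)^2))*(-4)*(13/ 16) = 35321*sqrt(13)/ 388332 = 0.33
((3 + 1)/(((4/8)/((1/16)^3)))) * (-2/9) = -1/2304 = -0.00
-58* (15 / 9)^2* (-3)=1450 / 3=483.33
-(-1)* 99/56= 99/56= 1.77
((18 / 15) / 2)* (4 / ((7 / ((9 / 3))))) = 36 / 35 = 1.03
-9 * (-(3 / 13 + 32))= 290.08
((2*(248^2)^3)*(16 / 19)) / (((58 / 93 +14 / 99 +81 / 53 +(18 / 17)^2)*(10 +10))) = 87492469086707804798976 / 15248203475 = 5737887038965.28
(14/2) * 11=77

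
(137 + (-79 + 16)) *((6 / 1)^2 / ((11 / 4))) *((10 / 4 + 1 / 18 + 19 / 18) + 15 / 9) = 56240 / 11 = 5112.73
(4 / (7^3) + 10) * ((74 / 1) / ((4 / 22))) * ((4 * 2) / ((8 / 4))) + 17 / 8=44730247 / 2744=16301.11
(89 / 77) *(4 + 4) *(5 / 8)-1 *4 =137 / 77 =1.78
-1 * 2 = -2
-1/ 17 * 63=-63/ 17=-3.71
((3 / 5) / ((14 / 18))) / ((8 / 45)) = 243 / 56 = 4.34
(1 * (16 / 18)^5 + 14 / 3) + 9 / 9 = 367379 / 59049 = 6.22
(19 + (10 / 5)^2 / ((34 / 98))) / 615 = 173 / 3485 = 0.05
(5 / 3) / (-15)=-1 / 9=-0.11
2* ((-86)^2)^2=109401632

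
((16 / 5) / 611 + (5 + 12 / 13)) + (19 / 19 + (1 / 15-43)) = -329986 / 9165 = -36.01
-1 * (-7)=7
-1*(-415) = 415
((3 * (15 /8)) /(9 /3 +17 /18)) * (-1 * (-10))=2025 /142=14.26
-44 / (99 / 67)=-268 / 9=-29.78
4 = 4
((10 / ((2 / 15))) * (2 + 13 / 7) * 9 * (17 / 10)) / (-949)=-61965 / 13286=-4.66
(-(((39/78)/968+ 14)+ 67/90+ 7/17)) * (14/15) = -157134019/11107800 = -14.15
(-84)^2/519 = 2352/173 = 13.60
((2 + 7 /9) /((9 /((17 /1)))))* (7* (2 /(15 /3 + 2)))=10.49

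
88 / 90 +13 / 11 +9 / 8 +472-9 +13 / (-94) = 86759149 / 186120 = 466.15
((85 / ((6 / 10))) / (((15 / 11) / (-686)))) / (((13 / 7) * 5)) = -897974 / 117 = -7674.99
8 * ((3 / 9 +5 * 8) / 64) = 5.04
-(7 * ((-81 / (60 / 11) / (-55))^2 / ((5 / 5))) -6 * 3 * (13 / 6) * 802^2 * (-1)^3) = -25084956.51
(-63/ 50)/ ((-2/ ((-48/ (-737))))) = 756/ 18425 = 0.04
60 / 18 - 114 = -332 / 3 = -110.67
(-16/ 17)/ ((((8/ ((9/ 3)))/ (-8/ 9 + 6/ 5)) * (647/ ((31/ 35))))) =-0.00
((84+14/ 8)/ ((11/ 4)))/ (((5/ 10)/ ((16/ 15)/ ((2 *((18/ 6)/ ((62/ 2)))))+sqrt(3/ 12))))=185563/ 495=374.87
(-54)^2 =2916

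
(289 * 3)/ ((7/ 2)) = 1734/ 7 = 247.71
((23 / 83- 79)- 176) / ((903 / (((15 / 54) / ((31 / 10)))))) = -17050 / 674541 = -0.03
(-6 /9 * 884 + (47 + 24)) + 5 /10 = -3107 /6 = -517.83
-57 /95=-3 /5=-0.60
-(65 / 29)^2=-4225 / 841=-5.02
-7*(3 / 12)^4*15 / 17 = -105 / 4352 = -0.02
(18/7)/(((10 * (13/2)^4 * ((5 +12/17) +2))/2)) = 4896/130952185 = 0.00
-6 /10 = -3 /5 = -0.60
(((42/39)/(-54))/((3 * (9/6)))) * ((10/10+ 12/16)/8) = -49/50544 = -0.00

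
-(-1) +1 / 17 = 18 / 17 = 1.06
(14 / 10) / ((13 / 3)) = 21 / 65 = 0.32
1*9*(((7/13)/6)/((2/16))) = 84/13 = 6.46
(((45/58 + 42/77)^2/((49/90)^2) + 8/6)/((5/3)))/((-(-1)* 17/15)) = 15883515957/4153578737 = 3.82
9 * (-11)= -99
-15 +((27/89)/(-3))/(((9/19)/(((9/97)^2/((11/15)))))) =-138194250/9211411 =-15.00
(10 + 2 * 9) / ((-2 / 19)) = -266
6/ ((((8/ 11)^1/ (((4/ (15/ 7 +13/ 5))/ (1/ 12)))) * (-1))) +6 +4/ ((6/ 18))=-65.49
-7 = -7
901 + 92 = 993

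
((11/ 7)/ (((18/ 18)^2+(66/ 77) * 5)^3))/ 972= 539/ 49234716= 0.00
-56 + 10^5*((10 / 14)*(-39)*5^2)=-487500392 / 7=-69642913.14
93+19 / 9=856 / 9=95.11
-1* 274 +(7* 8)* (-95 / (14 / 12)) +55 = -4779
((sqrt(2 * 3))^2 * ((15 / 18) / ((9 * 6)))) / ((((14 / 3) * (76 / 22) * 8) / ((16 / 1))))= 55 / 4788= 0.01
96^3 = 884736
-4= -4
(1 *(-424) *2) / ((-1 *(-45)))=-848 / 45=-18.84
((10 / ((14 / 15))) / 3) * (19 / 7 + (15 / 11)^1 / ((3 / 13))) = 16600 / 539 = 30.80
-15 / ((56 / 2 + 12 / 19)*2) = -285 / 1088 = -0.26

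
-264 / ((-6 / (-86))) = -3784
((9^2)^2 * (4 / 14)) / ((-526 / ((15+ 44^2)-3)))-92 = -12950200 / 1841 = -7034.33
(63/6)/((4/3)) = 63/8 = 7.88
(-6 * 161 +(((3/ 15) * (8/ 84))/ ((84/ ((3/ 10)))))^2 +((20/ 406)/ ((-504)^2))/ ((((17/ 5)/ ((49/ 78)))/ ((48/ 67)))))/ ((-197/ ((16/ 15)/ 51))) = 806713601958077873/ 7865927367165196875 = 0.10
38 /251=0.15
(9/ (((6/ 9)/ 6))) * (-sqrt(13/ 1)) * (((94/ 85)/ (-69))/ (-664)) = -1269 * sqrt(13)/ 649060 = -0.01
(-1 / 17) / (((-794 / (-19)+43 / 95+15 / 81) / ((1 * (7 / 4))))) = -17955 / 7400168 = -0.00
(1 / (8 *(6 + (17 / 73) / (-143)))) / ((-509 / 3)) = -31317 / 254976424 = -0.00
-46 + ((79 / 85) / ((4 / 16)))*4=-2646 / 85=-31.13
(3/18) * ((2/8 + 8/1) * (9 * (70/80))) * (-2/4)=-693/128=-5.41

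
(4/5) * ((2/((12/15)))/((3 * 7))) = 2/21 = 0.10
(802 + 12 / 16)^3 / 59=33107082931 / 3776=8767765.61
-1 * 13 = -13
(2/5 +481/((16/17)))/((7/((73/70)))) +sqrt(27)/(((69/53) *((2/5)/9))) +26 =2385 *sqrt(3)/46 +4006141/39200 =192.00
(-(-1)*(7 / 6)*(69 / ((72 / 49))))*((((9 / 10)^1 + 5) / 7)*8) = 66493 / 180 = 369.41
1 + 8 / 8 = 2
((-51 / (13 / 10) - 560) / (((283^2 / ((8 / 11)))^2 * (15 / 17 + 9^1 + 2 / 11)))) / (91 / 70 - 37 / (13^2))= -550908800 / 121301619180705117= -0.00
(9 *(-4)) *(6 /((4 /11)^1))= -594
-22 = -22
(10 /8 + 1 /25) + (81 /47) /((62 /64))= 447153 /145700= 3.07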